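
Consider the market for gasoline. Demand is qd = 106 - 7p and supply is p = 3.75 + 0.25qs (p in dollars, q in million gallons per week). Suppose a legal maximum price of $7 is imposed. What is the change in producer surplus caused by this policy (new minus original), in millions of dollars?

Rearranging supply gives qs = 4p - 15. Equilibrium: 106 - 7p = 4p - 15, so 121 = 11p and p* = 11, q* = 29.
Since 7 < 11, the ceiling is binding.
At p = 7: qd = 106 - 7·7 = 57 and qs = 4·7 - 15 = 13.
Producer surplus without the control is ½ · (11 - 3.75) · 29 = 105.125.
With the ceiling, producers sell 13 units at 7, so PS = ½ · (7 - 3.75) · 13 = 21.125.
Change in producer surplus = 21.125 - 105.125 = -84.

-84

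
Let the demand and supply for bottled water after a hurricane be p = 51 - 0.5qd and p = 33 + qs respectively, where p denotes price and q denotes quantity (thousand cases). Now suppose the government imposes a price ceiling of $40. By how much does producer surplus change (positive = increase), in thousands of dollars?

Rearranging demand gives qd = 102 - 2p; rearranging supply gives qs = p - 33. Without the control the market clears where 102 - 2p = p - 33, i.e. p* = 45 and q* = 12.
The ceiling of 40 is below the equilibrium price 45, so it binds.
At p = 40: qd = 102 - 2·40 = 22 and qs = 40 - 33 = 7.
Producer surplus without the control is ½ · (45 - 33) · 12 = 72.
With the ceiling, producers sell 7 units at 40, so PS = ½ · (40 - 33) · 7 = 24.5.
Change in producer surplus = 24.5 - 72 = -47.5.

-47.5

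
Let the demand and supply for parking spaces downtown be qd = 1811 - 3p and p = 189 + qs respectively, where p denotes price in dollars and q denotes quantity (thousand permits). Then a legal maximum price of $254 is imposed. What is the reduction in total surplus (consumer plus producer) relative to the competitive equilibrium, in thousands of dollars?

Rearranging supply gives qs = p - 189. In a free market, 1811 - 3p = p - 189 gives the equilibrium p* = 500, q* = 311.
Since 254 < 500, the ceiling is binding.
At p = 254: qd = 1811 - 3·254 = 1049 and qs = 254 - 189 = 65.
Quantity traded falls to 65. At q = 65 the demand price is (1811 - 65)/3 = 582 and the supply price is 189 + 65 = 254.
Deadweight loss = ½ · (582 - 254) · (311 - 65) = ½ · 328 · 246 = 40344.

40344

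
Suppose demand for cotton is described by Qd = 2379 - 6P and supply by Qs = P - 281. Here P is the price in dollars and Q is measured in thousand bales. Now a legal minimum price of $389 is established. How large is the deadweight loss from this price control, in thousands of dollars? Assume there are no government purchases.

1701

Without the control the market clears where 2379 - 6P = P - 281, i.e. P* = 380 and Q* = 99.
Because the floor (389) lies above the market-clearing price, it is binding.
At P = 389: Qd = 2379 - 6·389 = 45 and Qs = 389 - 281 = 108.
Quantity traded falls to 45. At Q = 45 the demand price is (2379 - 45)/6 = 389 and the supply price is 281 + 45 = 326.
Deadweight loss = ½ · (389 - 326) · (99 - 45) = ½ · 63 · 54 = 1701.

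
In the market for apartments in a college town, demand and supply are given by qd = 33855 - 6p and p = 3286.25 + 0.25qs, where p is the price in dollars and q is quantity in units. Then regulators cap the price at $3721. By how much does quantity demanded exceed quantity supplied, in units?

Rearranging supply gives qs = 4p - 13145. In a free market, 33855 - 6p = 4p - 13145 gives the equilibrium p* = 4700, q* = 5655.
Since 3721 < 4700, the ceiling is binding.
At p = 3721: qd = 33855 - 6·3721 = 11529 and qs = 4·3721 - 13145 = 1739.
Shortage = qd - qs = 11529 - 1739 = 9790.

9790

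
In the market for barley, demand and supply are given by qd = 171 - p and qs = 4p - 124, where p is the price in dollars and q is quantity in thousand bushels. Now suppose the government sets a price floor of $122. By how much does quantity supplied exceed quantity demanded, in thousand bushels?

315

In a free market, 171 - p = 4p - 124 gives the equilibrium p* = 59, q* = 112.
Because the floor (122) lies above the market-clearing price, it is binding.
At p = 122: qd = 171 - 122 = 49 and qs = 4·122 - 124 = 364.
Surplus = qs - qd = 364 - 49 = 315.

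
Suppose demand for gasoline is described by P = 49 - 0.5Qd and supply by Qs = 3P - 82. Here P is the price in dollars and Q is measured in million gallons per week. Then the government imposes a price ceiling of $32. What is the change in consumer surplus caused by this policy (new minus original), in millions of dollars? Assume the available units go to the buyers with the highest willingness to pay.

Rearranging demand gives Qd = 98 - 2P. Setting quantity demanded equal to quantity supplied, 98 - 2P = 3P - 82, gives P* = 36 and Q* = 26.
The ceiling of 32 is below the equilibrium price 36, so it binds.
At P = 32: Qd = 98 - 2·32 = 34 and Qs = 3·32 - 82 = 14.
Consumer surplus without the control is ½ · (49 - 36) · 26 = 169.
With the ceiling, 14 units are sold at 32 (assume they go to the highest-value buyers). The demand price at Q = 14 is 42, so CS = ½ · [(49 - 32) + (42 - 32)] · 14 = 189.
Change in consumer surplus = 189 - 169 = 20.

20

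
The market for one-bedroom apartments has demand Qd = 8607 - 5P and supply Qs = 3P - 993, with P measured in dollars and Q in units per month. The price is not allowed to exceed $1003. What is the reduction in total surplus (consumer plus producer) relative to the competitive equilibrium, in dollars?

Without the control the market clears where 8607 - 5P = 3P - 993, i.e. P* = 1200 and Q* = 2607.
The ceiling of 1003 is below the equilibrium price 1200, so it binds.
At P = 1003: Qd = 8607 - 5·1003 = 3592 and Qs = 3·1003 - 993 = 2016.
Quantity traded falls to 2016. At Q = 2016 the demand price is (8607 - 2016)/5 = 1318.2 and the supply price is (993 + 2016)/3 = 1003.
Deadweight loss = ½ · (1318.2 - 1003) · (2607 - 2016) = ½ · 315.2 · 591 = 93141.6.

93141.6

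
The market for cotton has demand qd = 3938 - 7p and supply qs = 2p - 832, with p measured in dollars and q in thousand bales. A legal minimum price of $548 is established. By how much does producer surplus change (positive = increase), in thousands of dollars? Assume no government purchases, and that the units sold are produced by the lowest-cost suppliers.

-2133

Setting quantity demanded equal to quantity supplied, 3938 - 7p = 2p - 832, gives p* = 530 and q* = 228.
Since 548 > 530, the floor is binding.
At p = 548: qd = 3938 - 7·548 = 102 and qs = 2·548 - 832 = 264.
Producer surplus without the control is ½ · (530 - 416) · 228 = 12996.
With the floor, 102 units are sold at 548. The supply price at q = 102 is 467, so PS = ½ · [(548 - 416) + (548 - 467)] · 102 = 10863.
Change in producer surplus = 10863 - 12996 = -2133.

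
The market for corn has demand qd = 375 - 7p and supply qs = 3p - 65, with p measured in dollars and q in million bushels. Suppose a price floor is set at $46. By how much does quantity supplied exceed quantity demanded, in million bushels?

20

Without the control the market clears where 375 - 7p = 3p - 65, i.e. p* = 44 and q* = 67.
Because the floor (46) lies above the market-clearing price, it is binding.
At p = 46: qd = 375 - 7·46 = 53 and qs = 3·46 - 65 = 73.
Surplus = qs - qd = 73 - 53 = 20.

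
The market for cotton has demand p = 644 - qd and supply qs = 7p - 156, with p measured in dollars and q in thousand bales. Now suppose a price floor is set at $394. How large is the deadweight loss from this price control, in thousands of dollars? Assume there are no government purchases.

Rearranging demand gives qd = 644 - p. In a free market, 644 - p = 7p - 156 gives the equilibrium p* = 100, q* = 544.
Because the floor (394) lies above the market-clearing price, it is binding.
At p = 394: qd = 644 - 394 = 250 and qs = 7·394 - 156 = 2602.
Quantity traded falls to 250. At q = 250 the demand price is 644 - 250 = 394 and the supply price is (156 + 250)/7 = 58.
Deadweight loss = ½ · (394 - 58) · (544 - 250) = ½ · 336 · 294 = 49392.

49392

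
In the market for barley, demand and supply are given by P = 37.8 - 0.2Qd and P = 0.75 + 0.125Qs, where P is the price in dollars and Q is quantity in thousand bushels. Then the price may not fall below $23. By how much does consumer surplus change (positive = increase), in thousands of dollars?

Rearranging demand gives Qd = 189 - 5P; rearranging supply gives Qs = 8P - 6. Equilibrium: 189 - 5P = 8P - 6, so 195 = 13P and P* = 15, Q* = 114.
The floor of 23 is above the equilibrium price 15, so it binds.
At P = 23: Qd = 189 - 5·23 = 74 and Qs = 8·23 - 6 = 178.
Consumer surplus without the control is ½ · (37.8 - 15) · 114 = 1299.6.
With the floor, consumers buy 74 units at 23, so CS = ½ · (37.8 - 23) · 74 = 547.6.
Change in consumer surplus = 547.6 - 1299.6 = -752.

-752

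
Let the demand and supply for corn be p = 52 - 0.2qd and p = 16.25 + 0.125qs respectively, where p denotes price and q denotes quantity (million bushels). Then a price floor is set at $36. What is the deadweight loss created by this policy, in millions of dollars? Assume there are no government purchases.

Rearranging demand gives qd = 260 - 5p; rearranging supply gives qs = 8p - 130. Equilibrium: 260 - 5p = 8p - 130, so 390 = 13p and p* = 30, q* = 110.
Because the floor (36) lies above the market-clearing price, it is binding.
At p = 36: qd = 260 - 5·36 = 80 and qs = 8·36 - 130 = 158.
Quantity traded falls to 80. At q = 80 the demand price is (260 - 80)/5 = 36 and the supply price is (130 + 80)/8 = 26.25.
Deadweight loss = ½ · (36 - 26.25) · (110 - 80) = ½ · 9.75 · 30 = 146.25.

146.25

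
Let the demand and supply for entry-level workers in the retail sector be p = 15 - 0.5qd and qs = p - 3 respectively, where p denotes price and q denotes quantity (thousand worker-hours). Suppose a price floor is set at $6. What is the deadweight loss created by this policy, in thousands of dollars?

0

Rearranging demand gives qd = 30 - 2p. Setting quantity demanded equal to quantity supplied, 30 - 2p = p - 3, gives p* = 11 and q* = 8.
The floor of 6 is below the equilibrium price 11, so it is not binding; the market clears at p* = 11, q* = 8.
Since the control does not bind, no trades are prevented and deadweight loss is zero.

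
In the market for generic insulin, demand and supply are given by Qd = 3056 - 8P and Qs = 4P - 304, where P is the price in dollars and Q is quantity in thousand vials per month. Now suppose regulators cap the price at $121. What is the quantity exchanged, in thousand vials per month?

Setting quantity demanded equal to quantity supplied, 3056 - 8P = 4P - 304, gives P* = 280 and Q* = 816.
The ceiling of 121 is below the equilibrium price 280, so it binds.
At P = 121: Qd = 3056 - 8·121 = 2088 and Qs = 4·121 - 304 = 180.
The quantity actually transacted is the short side, supply: 180.

180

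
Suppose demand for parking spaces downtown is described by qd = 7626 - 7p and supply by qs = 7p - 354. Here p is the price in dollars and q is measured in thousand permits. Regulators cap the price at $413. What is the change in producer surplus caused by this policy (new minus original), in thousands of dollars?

Equilibrium: 7626 - 7p = 7p - 354, so 7980 = 14p and p* = 570, q* = 3636.
Because the ceiling (413) lies below the market-clearing price, it is binding.
At p = 413: qd = 7626 - 7·413 = 4735 and qs = 7·413 - 354 = 2537.
Producer surplus without the control is ½ · (570 - 354/7) · 3636 = 6610248/7.
With the ceiling, producers sell 2537 units at 413, so PS = ½ · (413 - 354/7) · 2537 = 6436369/14.
Change in producer surplus = 6436369/14 - 6610248/7 = -484580.5.

-484580.5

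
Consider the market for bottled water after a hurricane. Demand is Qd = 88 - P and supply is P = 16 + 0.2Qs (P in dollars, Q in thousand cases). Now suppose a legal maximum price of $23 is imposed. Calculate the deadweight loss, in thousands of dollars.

Rearranging supply gives Qs = 5P - 80. Setting quantity demanded equal to quantity supplied, 88 - P = 5P - 80, gives P* = 28 and Q* = 60.
The ceiling of 23 is below the equilibrium price 28, so it binds.
At P = 23: Qd = 88 - 23 = 65 and Qs = 5·23 - 80 = 35.
Quantity traded falls to 35. At Q = 35 the demand price is 88 - 35 = 53 and the supply price is (80 + 35)/5 = 23.
Deadweight loss = ½ · (53 - 23) · (60 - 35) = ½ · 30 · 25 = 375.

375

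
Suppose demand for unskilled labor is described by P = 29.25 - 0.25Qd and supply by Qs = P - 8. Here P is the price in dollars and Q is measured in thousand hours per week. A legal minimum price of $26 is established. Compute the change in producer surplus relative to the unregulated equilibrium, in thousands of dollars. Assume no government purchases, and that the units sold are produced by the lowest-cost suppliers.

5

Rearranging demand gives Qd = 117 - 4P. Equilibrium: 117 - 4P = P - 8, so 125 = 5P and P* = 25, Q* = 17.
The floor of 26 is above the equilibrium price 25, so it binds.
At P = 26: Qd = 117 - 4·26 = 13 and Qs = 26 - 8 = 18.
Producer surplus without the control is ½ · (25 - 8) · 17 = 144.5.
With the floor, 13 units are sold at 26. The supply price at Q = 13 is 21, so PS = ½ · [(26 - 8) + (26 - 21)] · 13 = 149.5.
Change in producer surplus = 149.5 - 144.5 = 5.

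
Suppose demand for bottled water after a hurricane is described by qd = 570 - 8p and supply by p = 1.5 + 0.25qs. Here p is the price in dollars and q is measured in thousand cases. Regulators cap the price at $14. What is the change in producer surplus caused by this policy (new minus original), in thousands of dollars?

Rearranging supply gives qs = 4p - 6. Setting quantity demanded equal to quantity supplied, 570 - 8p = 4p - 6, gives p* = 48 and q* = 186.
Because the ceiling (14) lies below the market-clearing price, it is binding.
At p = 14: qd = 570 - 8·14 = 458 and qs = 4·14 - 6 = 50.
Producer surplus without the control is ½ · (48 - 1.5) · 186 = 4324.5.
With the ceiling, producers sell 50 units at 14, so PS = ½ · (14 - 1.5) · 50 = 312.5.
Change in producer surplus = 312.5 - 4324.5 = -4012.

-4012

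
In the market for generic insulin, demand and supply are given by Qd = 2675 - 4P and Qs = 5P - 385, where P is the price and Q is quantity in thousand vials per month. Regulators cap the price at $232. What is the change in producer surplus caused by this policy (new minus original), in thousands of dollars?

In a free market, 2675 - 4P = 5P - 385 gives the equilibrium P* = 340, Q* = 1315.
The ceiling of 232 is below the equilibrium price 340, so it binds.
At P = 232: Qd = 2675 - 4·232 = 1747 and Qs = 5·232 - 385 = 775.
Producer surplus without the control is ½ · (340 - 77) · 1315 = 172922.5.
With the ceiling, producers sell 775 units at 232, so PS = ½ · (232 - 77) · 775 = 60062.5.
Change in producer surplus = 60062.5 - 172922.5 = -112860.

-112860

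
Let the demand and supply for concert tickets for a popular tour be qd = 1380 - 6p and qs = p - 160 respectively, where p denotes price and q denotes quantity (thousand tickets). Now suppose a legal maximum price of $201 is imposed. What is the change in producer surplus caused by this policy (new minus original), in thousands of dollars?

Without the control the market clears where 1380 - 6p = p - 160, i.e. p* = 220 and q* = 60.
Because the ceiling (201) lies below the market-clearing price, it is binding.
At p = 201: qd = 1380 - 6·201 = 174 and qs = 201 - 160 = 41.
Producer surplus without the control is ½ · (220 - 160) · 60 = 1800.
With the ceiling, producers sell 41 units at 201, so PS = ½ · (201 - 160) · 41 = 840.5.
Change in producer surplus = 840.5 - 1800 = -959.5.

-959.5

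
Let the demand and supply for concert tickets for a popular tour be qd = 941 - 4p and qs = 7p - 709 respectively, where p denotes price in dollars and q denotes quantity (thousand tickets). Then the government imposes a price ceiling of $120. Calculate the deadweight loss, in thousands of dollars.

Setting quantity demanded equal to quantity supplied, 941 - 4p = 7p - 709, gives p* = 150 and q* = 341.
The ceiling of 120 is below the equilibrium price 150, so it binds.
At p = 120: qd = 941 - 4·120 = 461 and qs = 7·120 - 709 = 131.
Quantity traded falls to 131. At q = 131 the demand price is (941 - 131)/4 = 202.5 and the supply price is (709 + 131)/7 = 120.
Deadweight loss = ½ · (202.5 - 120) · (341 - 131) = ½ · 82.5 · 210 = 8662.5.

8662.5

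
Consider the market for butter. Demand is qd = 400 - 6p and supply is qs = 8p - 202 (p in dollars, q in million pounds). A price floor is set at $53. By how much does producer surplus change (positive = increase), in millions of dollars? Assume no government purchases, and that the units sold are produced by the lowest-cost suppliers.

595

In a free market, 400 - 6p = 8p - 202 gives the equilibrium p* = 43, q* = 142.
Because the floor (53) lies above the market-clearing price, it is binding.
At p = 53: qd = 400 - 6·53 = 82 and qs = 8·53 - 202 = 222.
Producer surplus without the control is ½ · (43 - 25.25) · 142 = 1260.25.
With the floor, 82 units are sold at 53. The supply price at q = 82 is 35.5, so PS = ½ · [(53 - 25.25) + (53 - 35.5)] · 82 = 1855.25.
Change in producer surplus = 1855.25 - 1260.25 = 595.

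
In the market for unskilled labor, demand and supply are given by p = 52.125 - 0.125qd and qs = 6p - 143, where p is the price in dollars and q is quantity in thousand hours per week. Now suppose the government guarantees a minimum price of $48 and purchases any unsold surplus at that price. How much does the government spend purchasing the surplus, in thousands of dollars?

Rearranging demand gives qd = 417 - 8p. Setting quantity demanded equal to quantity supplied, 417 - 8p = 6p - 143, gives p* = 40 and q* = 97.
Since 48 > 40, the floor is binding.
At p = 48: qd = 417 - 8·48 = 33 and qs = 6·48 - 143 = 145.
Surplus = qs - qd = 112.
Government expenditure = surplus × support price = 112 × 48 = 5376.

5376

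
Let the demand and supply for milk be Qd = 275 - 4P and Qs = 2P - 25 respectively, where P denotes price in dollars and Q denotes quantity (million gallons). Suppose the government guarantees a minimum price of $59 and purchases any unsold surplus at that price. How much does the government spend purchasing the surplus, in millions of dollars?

3186

Setting quantity demanded equal to quantity supplied, 275 - 4P = 2P - 25, gives P* = 50 and Q* = 75.
Because the floor (59) lies above the market-clearing price, it is binding.
At P = 59: Qd = 275 - 4·59 = 39 and Qs = 2·59 - 25 = 93.
Surplus = Qs - Qd = 54.
Government expenditure = surplus × support price = 54 × 59 = 3186.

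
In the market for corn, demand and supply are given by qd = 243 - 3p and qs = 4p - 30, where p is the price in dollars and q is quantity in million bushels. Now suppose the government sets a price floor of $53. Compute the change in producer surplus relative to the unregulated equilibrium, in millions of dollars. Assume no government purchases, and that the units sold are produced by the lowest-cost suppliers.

Without the control the market clears where 243 - 3p = 4p - 30, i.e. p* = 39 and q* = 126.
The floor of 53 is above the equilibrium price 39, so it binds.
At p = 53: qd = 243 - 3·53 = 84 and qs = 4·53 - 30 = 182.
Producer surplus without the control is ½ · (39 - 7.5) · 126 = 1984.5.
With the floor, 84 units are sold at 53. The supply price at q = 84 is 28.5, so PS = ½ · [(53 - 7.5) + (53 - 28.5)] · 84 = 2940.
Change in producer surplus = 2940 - 1984.5 = 955.5.

955.5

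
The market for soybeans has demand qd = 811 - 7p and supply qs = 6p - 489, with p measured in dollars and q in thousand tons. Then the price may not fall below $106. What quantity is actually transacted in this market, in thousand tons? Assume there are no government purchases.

In a free market, 811 - 7p = 6p - 489 gives the equilibrium p* = 100, q* = 111.
The floor of 106 is above the equilibrium price 100, so it binds.
At p = 106: qd = 811 - 7·106 = 69 and qs = 6·106 - 489 = 147.
The quantity actually transacted is the short side, demand: 69.

69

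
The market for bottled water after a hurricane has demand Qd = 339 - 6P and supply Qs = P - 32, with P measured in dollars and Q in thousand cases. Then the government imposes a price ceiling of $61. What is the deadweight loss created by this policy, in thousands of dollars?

0

Equilibrium: 339 - 6P = P - 32, so 371 = 7P and P* = 53, Q* = 21.
Since 61 is above P* = 53, the ceiling does not bind and the free-market outcome prevails.
Since the control does not bind, no trades are prevented and deadweight loss is zero.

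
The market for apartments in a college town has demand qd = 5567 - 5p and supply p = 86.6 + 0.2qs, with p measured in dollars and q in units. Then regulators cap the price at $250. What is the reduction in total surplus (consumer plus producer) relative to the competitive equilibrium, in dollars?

Rearranging supply gives qs = 5p - 433. Setting quantity demanded equal to quantity supplied, 5567 - 5p = 5p - 433, gives p* = 600 and q* = 2567.
The ceiling of 250 is below the equilibrium price 600, so it binds.
At p = 250: qd = 5567 - 5·250 = 4317 and qs = 5·250 - 433 = 817.
Quantity traded falls to 817. At q = 817 the demand price is (5567 - 817)/5 = 950 and the supply price is (433 + 817)/5 = 250.
Deadweight loss = ½ · (950 - 250) · (2567 - 817) = ½ · 700 · 1750 = 612500.

612500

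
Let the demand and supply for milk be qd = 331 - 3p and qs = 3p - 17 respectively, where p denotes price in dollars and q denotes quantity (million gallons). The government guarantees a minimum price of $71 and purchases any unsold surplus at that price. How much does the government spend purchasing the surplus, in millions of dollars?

Equilibrium: 331 - 3p = 3p - 17, so 348 = 6p and p* = 58, q* = 157.
Because the floor (71) lies above the market-clearing price, it is binding.
At p = 71: qd = 331 - 3·71 = 118 and qs = 3·71 - 17 = 196.
Surplus = qs - qd = 78.
Government expenditure = surplus × support price = 78 × 71 = 5538.

5538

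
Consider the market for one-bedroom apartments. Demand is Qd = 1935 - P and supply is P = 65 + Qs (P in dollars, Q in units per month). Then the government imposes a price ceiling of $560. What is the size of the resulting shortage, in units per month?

880

Rearranging supply gives Qs = P - 65. Setting quantity demanded equal to quantity supplied, 1935 - P = P - 65, gives P* = 1000 and Q* = 935.
Since 560 < 1000, the ceiling is binding.
At P = 560: Qd = 1935 - 560 = 1375 and Qs = 560 - 65 = 495.
Shortage = Qd - Qs = 1375 - 495 = 880.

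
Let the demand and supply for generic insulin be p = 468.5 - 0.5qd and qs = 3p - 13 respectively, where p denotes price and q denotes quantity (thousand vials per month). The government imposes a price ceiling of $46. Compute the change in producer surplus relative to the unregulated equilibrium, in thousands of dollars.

Rearranging demand gives qd = 937 - 2p. Without the control the market clears where 937 - 2p = 3p - 13, i.e. p* = 190 and q* = 557.
Since 46 < 190, the ceiling is binding.
At p = 46: qd = 937 - 2·46 = 845 and qs = 3·46 - 13 = 125.
Producer surplus without the control is ½ · (190 - 13/3) · 557 = 310249/6.
With the ceiling, producers sell 125 units at 46, so PS = ½ · (46 - 13/3) · 125 = 15625/6.
Change in producer surplus = 15625/6 - 310249/6 = -49104.

-49104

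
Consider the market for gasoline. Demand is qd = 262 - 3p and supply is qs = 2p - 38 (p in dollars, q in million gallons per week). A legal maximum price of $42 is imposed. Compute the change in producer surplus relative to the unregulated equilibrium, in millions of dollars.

-1152

In a free market, 262 - 3p = 2p - 38 gives the equilibrium p* = 60, q* = 82.
Because the ceiling (42) lies below the market-clearing price, it is binding.
At p = 42: qd = 262 - 3·42 = 136 and qs = 2·42 - 38 = 46.
Producer surplus without the control is ½ · (60 - 19) · 82 = 1681.
With the ceiling, producers sell 46 units at 42, so PS = ½ · (42 - 19) · 46 = 529.
Change in producer surplus = 529 - 1681 = -1152.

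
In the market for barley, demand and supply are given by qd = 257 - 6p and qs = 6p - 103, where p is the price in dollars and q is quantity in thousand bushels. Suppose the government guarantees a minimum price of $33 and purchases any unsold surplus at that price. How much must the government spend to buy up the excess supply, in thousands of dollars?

1188

In a free market, 257 - 6p = 6p - 103 gives the equilibrium p* = 30, q* = 77.
The floor of 33 is above the equilibrium price 30, so it binds.
At p = 33: qd = 257 - 6·33 = 59 and qs = 6·33 - 103 = 95.
Surplus = qs - qd = 36.
Government expenditure = surplus × support price = 36 × 33 = 1188.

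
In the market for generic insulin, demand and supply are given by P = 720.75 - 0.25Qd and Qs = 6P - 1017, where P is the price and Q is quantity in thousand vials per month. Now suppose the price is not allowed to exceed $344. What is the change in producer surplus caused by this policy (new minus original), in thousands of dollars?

-54510

Rearranging demand gives Qd = 2883 - 4P. In a free market, 2883 - 4P = 6P - 1017 gives the equilibrium P* = 390, Q* = 1323.
Because the ceiling (344) lies below the market-clearing price, it is binding.
At P = 344: Qd = 2883 - 4·344 = 1507 and Qs = 6·344 - 1017 = 1047.
Producer surplus without the control is ½ · (390 - 169.5) · 1323 = 145860.75.
With the ceiling, producers sell 1047 units at 344, so PS = ½ · (344 - 169.5) · 1047 = 91350.75.
Change in producer surplus = 91350.75 - 145860.75 = -54510.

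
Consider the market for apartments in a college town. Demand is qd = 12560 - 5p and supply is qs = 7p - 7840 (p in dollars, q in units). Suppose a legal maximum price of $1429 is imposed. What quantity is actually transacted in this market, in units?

Without the control the market clears where 12560 - 5p = 7p - 7840, i.e. p* = 1700 and q* = 4060.
Since 1429 < 1700, the ceiling is binding.
At p = 1429: qd = 12560 - 5·1429 = 5415 and qs = 7·1429 - 7840 = 2163.
The quantity actually transacted is the short side, supply: 2163.

2163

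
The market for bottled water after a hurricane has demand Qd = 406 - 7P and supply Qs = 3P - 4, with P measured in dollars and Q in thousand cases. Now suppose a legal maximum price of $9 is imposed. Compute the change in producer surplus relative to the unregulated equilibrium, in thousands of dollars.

-2272

Setting quantity demanded equal to quantity supplied, 406 - 7P = 3P - 4, gives P* = 41 and Q* = 119.
Because the ceiling (9) lies below the market-clearing price, it is binding.
At P = 9: Qd = 406 - 7·9 = 343 and Qs = 3·9 - 4 = 23.
Producer surplus without the control is ½ · (41 - 4/3) · 119 = 14161/6.
With the ceiling, producers sell 23 units at 9, so PS = ½ · (9 - 4/3) · 23 = 529/6.
Change in producer surplus = 529/6 - 14161/6 = -2272.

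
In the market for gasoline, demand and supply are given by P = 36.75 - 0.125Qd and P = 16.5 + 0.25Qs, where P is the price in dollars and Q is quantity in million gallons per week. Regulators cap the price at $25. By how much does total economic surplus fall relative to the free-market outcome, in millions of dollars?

Rearranging demand gives Qd = 294 - 8P; rearranging supply gives Qs = 4P - 66. Equilibrium: 294 - 8P = 4P - 66, so 360 = 12P and P* = 30, Q* = 54.
Since 25 < 30, the ceiling is binding.
At P = 25: Qd = 294 - 8·25 = 94 and Qs = 4·25 - 66 = 34.
Quantity traded falls to 34. At Q = 34 the demand price is (294 - 34)/8 = 32.5 and the supply price is (66 + 34)/4 = 25.
Deadweight loss = ½ · (32.5 - 25) · (54 - 34) = ½ · 7.5 · 20 = 75.

75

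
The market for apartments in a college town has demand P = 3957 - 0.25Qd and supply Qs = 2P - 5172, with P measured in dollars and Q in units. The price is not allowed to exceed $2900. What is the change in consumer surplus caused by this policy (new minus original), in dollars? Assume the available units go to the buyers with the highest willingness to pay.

196800

Rearranging demand gives Qd = 15828 - 4P. Without the control the market clears where 15828 - 4P = 2P - 5172, i.e. P* = 3500 and Q* = 1828.
Since 2900 < 3500, the ceiling is binding.
At P = 2900: Qd = 15828 - 4·2900 = 4228 and Qs = 2·2900 - 5172 = 628.
Consumer surplus without the control is ½ · (3957 - 3500) · 1828 = 417698.
With the ceiling, 628 units are sold at 2900 (assume they go to the highest-value buyers). The demand price at Q = 628 is 3800, so CS = ½ · [(3957 - 2900) + (3800 - 2900)] · 628 = 614498.
Change in consumer surplus = 614498 - 417698 = 196800.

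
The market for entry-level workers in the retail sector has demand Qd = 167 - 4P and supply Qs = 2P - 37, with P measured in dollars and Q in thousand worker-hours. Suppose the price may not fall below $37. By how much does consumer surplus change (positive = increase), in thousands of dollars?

-75

Without the control the market clears where 167 - 4P = 2P - 37, i.e. P* = 34 and Q* = 31.
Since 37 > 34, the floor is binding.
At P = 37: Qd = 167 - 4·37 = 19 and Qs = 2·37 - 37 = 37.
Consumer surplus without the control is ½ · (41.75 - 34) · 31 = 120.125.
With the floor, consumers buy 19 units at 37, so CS = ½ · (41.75 - 37) · 19 = 45.125.
Change in consumer surplus = 45.125 - 120.125 = -75.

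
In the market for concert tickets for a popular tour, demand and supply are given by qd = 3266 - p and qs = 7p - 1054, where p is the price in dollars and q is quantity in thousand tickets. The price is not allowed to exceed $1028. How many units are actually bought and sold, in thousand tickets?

2726

Equilibrium: 3266 - p = 7p - 1054, so 4320 = 8p and p* = 540, q* = 2726.
The ceiling of 1028 is above the equilibrium price 540, so it is not binding; the market clears at p* = 540, q* = 2726.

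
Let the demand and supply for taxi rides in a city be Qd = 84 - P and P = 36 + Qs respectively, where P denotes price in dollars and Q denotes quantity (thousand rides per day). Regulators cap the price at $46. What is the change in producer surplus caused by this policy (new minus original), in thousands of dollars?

Rearranging supply gives Qs = P - 36. Without the control the market clears where 84 - P = P - 36, i.e. P* = 60 and Q* = 24.
Since 46 < 60, the ceiling is binding.
At P = 46: Qd = 84 - 46 = 38 and Qs = 46 - 36 = 10.
Producer surplus without the control is ½ · (60 - 36) · 24 = 288.
With the ceiling, producers sell 10 units at 46, so PS = ½ · (46 - 36) · 10 = 50.
Change in producer surplus = 50 - 288 = -238.

-238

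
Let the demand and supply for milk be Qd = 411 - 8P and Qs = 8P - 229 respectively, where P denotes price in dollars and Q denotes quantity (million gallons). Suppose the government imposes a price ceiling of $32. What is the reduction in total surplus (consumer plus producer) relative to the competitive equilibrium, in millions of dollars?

Setting quantity demanded equal to quantity supplied, 411 - 8P = 8P - 229, gives P* = 40 and Q* = 91.
Because the ceiling (32) lies below the market-clearing price, it is binding.
At P = 32: Qd = 411 - 8·32 = 155 and Qs = 8·32 - 229 = 27.
Quantity traded falls to 27. At Q = 27 the demand price is (411 - 27)/8 = 48 and the supply price is (229 + 27)/8 = 32.
Deadweight loss = ½ · (48 - 32) · (91 - 27) = ½ · 16 · 64 = 512.

512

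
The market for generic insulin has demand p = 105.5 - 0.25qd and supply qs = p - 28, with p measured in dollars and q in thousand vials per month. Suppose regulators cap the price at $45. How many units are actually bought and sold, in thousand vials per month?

Rearranging demand gives qd = 422 - 4p. In a free market, 422 - 4p = p - 28 gives the equilibrium p* = 90, q* = 62.
Because the ceiling (45) lies below the market-clearing price, it is binding.
At p = 45: qd = 422 - 4·45 = 242 and qs = 45 - 28 = 17.
The quantity actually transacted is the short side, supply: 17.

17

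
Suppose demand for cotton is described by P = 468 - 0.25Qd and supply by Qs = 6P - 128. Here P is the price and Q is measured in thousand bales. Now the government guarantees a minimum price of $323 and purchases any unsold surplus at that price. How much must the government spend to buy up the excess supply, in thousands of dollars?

397290

Rearranging demand gives Qd = 1872 - 4P. Equilibrium: 1872 - 4P = 6P - 128, so 2000 = 10P and P* = 200, Q* = 1072.
Because the floor (323) lies above the market-clearing price, it is binding.
At P = 323: Qd = 1872 - 4·323 = 580 and Qs = 6·323 - 128 = 1810.
Surplus = Qs - Qd = 1230.
Government expenditure = surplus × support price = 1230 × 323 = 397290.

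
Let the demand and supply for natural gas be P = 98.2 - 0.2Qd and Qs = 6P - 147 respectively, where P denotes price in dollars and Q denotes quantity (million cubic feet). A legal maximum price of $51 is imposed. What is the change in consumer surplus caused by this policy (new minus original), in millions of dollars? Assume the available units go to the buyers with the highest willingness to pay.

Rearranging demand gives Qd = 491 - 5P. In a free market, 491 - 5P = 6P - 147 gives the equilibrium P* = 58, Q* = 201.
Since 51 < 58, the ceiling is binding.
At P = 51: Qd = 491 - 5·51 = 236 and Qs = 6·51 - 147 = 159.
Consumer surplus without the control is ½ · (98.2 - 58) · 201 = 4040.1.
With the ceiling, 159 units are sold at 51 (assume they go to the highest-value buyers). The demand price at Q = 159 is 66.4, so CS = ½ · [(98.2 - 51) + (66.4 - 51)] · 159 = 4976.7.
Change in consumer surplus = 4976.7 - 4040.1 = 936.6.

936.6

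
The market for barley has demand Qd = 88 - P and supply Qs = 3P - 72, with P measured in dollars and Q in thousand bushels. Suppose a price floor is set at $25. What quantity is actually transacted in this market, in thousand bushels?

Equilibrium: 88 - P = 3P - 72, so 160 = 4P and P* = 40, Q* = 48.
The floor of 25 is below the equilibrium price 40, so it is not binding; the market clears at P* = 40, Q* = 48.

48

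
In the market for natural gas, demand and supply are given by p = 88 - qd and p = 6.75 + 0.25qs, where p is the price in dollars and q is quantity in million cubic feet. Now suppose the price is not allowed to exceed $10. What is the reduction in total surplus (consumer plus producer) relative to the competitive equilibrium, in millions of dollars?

Rearranging demand gives qd = 88 - p; rearranging supply gives qs = 4p - 27. Equilibrium: 88 - p = 4p - 27, so 115 = 5p and p* = 23, q* = 65.
Because the ceiling (10) lies below the market-clearing price, it is binding.
At p = 10: qd = 88 - 10 = 78 and qs = 4·10 - 27 = 13.
Quantity traded falls to 13. At q = 13 the demand price is 88 - 13 = 75 and the supply price is (27 + 13)/4 = 10.
Deadweight loss = ½ · (75 - 10) · (65 - 13) = ½ · 65 · 52 = 1690.

1690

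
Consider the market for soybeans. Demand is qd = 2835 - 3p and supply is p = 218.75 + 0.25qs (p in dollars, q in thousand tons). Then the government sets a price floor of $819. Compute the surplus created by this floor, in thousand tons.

Rearranging supply gives qs = 4p - 875. Setting quantity demanded equal to quantity supplied, 2835 - 3p = 4p - 875, gives p* = 530 and q* = 1245.
The floor of 819 is above the equilibrium price 530, so it binds.
At p = 819: qd = 2835 - 3·819 = 378 and qs = 4·819 - 875 = 2401.
Surplus = qs - qd = 2401 - 378 = 2023.

2023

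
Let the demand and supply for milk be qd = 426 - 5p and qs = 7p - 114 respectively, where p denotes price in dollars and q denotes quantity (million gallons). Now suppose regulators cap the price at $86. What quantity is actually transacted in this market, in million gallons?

In a free market, 426 - 5p = 7p - 114 gives the equilibrium p* = 45, q* = 201.
Since 86 is above p* = 45, the ceiling does not bind and the free-market outcome prevails.

201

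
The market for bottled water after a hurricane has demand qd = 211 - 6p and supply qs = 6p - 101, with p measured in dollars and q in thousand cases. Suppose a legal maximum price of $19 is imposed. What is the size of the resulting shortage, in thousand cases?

84

In a free market, 211 - 6p = 6p - 101 gives the equilibrium p* = 26, q* = 55.
The ceiling of 19 is below the equilibrium price 26, so it binds.
At p = 19: qd = 211 - 6·19 = 97 and qs = 6·19 - 101 = 13.
Shortage = qd - qs = 97 - 13 = 84.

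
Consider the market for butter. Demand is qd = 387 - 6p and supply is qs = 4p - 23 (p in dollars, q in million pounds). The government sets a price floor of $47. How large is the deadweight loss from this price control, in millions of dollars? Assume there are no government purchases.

Setting quantity demanded equal to quantity supplied, 387 - 6p = 4p - 23, gives p* = 41 and q* = 141.
Because the floor (47) lies above the market-clearing price, it is binding.
At p = 47: qd = 387 - 6·47 = 105 and qs = 4·47 - 23 = 165.
Quantity traded falls to 105. At q = 105 the demand price is (387 - 105)/6 = 47 and the supply price is (23 + 105)/4 = 32.
Deadweight loss = ½ · (47 - 32) · (141 - 105) = ½ · 15 · 36 = 270.

270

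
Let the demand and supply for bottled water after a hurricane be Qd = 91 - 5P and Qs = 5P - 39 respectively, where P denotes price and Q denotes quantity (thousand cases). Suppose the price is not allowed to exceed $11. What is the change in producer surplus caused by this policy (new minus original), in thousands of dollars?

-42

Setting quantity demanded equal to quantity supplied, 91 - 5P = 5P - 39, gives P* = 13 and Q* = 26.
Because the ceiling (11) lies below the market-clearing price, it is binding.
At P = 11: Qd = 91 - 5·11 = 36 and Qs = 5·11 - 39 = 16.
Producer surplus without the control is ½ · (13 - 7.8) · 26 = 67.6.
With the ceiling, producers sell 16 units at 11, so PS = ½ · (11 - 7.8) · 16 = 25.6.
Change in producer surplus = 25.6 - 67.6 = -42.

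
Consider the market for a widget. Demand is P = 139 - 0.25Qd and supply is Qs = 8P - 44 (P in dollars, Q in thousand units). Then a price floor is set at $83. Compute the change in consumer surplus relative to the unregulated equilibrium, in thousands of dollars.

-9570

Rearranging demand gives Qd = 556 - 4P. In a free market, 556 - 4P = 8P - 44 gives the equilibrium P* = 50, Q* = 356.
The floor of 83 is above the equilibrium price 50, so it binds.
At P = 83: Qd = 556 - 4·83 = 224 and Qs = 8·83 - 44 = 620.
Consumer surplus without the control is ½ · (139 - 50) · 356 = 15842.
With the floor, consumers buy 224 units at 83, so CS = ½ · (139 - 83) · 224 = 6272.
Change in consumer surplus = 6272 - 15842 = -9570.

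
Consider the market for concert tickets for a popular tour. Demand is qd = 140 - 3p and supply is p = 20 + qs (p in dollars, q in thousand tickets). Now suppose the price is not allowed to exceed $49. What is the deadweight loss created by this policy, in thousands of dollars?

0

Rearranging supply gives qs = p - 20. Equilibrium: 140 - 3p = p - 20, so 160 = 4p and p* = 40, q* = 20.
Since 49 is above p* = 40, the ceiling does not bind and the free-market outcome prevails.
Since the control does not bind, no trades are prevented and deadweight loss is zero.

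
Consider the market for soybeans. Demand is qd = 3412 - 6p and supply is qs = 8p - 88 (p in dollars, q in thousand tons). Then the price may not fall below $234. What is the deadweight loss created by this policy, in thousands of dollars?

In a free market, 3412 - 6p = 8p - 88 gives the equilibrium p* = 250, q* = 1912.
The floor of 234 is below the equilibrium price 250, so it is not binding; the market clears at p* = 250, q* = 1912.
Since the control does not bind, no trades are prevented and deadweight loss is zero.

0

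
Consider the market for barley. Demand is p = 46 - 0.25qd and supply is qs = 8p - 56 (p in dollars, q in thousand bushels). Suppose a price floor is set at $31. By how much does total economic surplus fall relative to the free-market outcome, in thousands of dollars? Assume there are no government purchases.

363

Rearranging demand gives qd = 184 - 4p. In a free market, 184 - 4p = 8p - 56 gives the equilibrium p* = 20, q* = 104.
The floor of 31 is above the equilibrium price 20, so it binds.
At p = 31: qd = 184 - 4·31 = 60 and qs = 8·31 - 56 = 192.
Quantity traded falls to 60. At q = 60 the demand price is (184 - 60)/4 = 31 and the supply price is (56 + 60)/8 = 14.5.
Deadweight loss = ½ · (31 - 14.5) · (104 - 60) = ½ · 16.5 · 44 = 363.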